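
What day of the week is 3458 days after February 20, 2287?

Sunday

First find the weekday of Feb 20, 2287. Doomsday rule: the anchor day for the 2200s is Friday. For year 87: 87÷12 = 7 r 3, and 3÷4 = 0, so 7+3+0 = 10.
Friday + 10 ≡ Monday — that's 2287's doomsday.
In February the doomsday date is Feb 28 (2287 is not a leap year).
Feb 20 is 8 days before Feb 28; 8 mod 7 = 1, so Monday − 1 = Sunday.
3458 mod 7 = 0, so 3458 days after a Sunday is Sunday + 0 = Sunday.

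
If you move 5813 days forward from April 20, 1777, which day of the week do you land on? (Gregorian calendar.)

First find the weekday of Apr 20, 1777. Doomsday rule: the anchor day for the 1700s is Sunday. For year 77: 77÷12 = 6 r 5, and 5÷4 = 1, so 6+5+1 = 12.
Sunday + 12 ≡ Friday — that's 1777's doomsday.
In April the doomsday date is Apr 4.
Apr 20 is 16 days after Apr 4; 16 mod 7 = 2, so Friday + 2 = Sunday.
5813 mod 7 = 3, so 5813 days after a Sunday is Sunday + 3 = Wednesday.

Wednesday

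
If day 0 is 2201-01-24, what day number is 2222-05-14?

7780

Jan 24, 2201 → Jan 24, 2202: 365 days.
Jan 24, 2202 → Jan 24, 2203: 365 days.
Jan 24, 2203 → Jan 24, 2204: 365 days.
Jan 24, 2204 → Jan 24, 2205: 366 days (Feb 29, 2204 is in that span).
Jan 24, 2205 → Jan 24, 2206: 365 days.
Jan 24, 2206 → Jan 24, 2207: 365 days.
Jan 24, 2207 → Jan 24, 2208: 365 days.
Jan 24, 2208 → Jan 24, 2209: 366 days (Feb 29, 2208 is in that span).
Jan 24, 2209 → Jan 24, 2210: 365 days.
Jan 24, 2210 → Jan 24, 2211: 365 days.
Jan 24, 2211 → Jan 24, 2212: 365 days.
Jan 24, 2212 → Jan 24, 2213: 366 days (Feb 29, 2212 is in that span).
Jan 24, 2213 → Jan 24, 2214: 365 days.
Jan 24, 2214 → Jan 24, 2215: 365 days.
Jan 24, 2215 → Jan 24, 2216: 365 days.
Jan 24, 2216 → Jan 24, 2217: 366 days (Feb 29, 2216 is in that span).
Jan 24, 2217 → Jan 24, 2218: 365 days.
Jan 24, 2218 → Jan 24, 2219: 365 days.
Jan 24, 2219 → Jan 24, 2220: 365 days.
Jan 24, 2220 → Jan 24, 2221: 366 days (Feb 29, 2220 is in that span).
Jan 24, 2221 → Jan 24, 2222: 365 days.
Jan 24, 2222 → Feb 24, 2222: 31 days (January has 31).
Feb 24, 2222 → Mar 24, 2222: 28 days (February has 28).
Mar 24, 2222 → Apr 24, 2222: 31 days (March has 31).
Apr 24, 2222 → May 14, 2222: 20 days.
Total: 7780 days.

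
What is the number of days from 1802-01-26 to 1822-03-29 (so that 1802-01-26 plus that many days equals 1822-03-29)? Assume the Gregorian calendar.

Jan 26, 1802 → Jan 26, 1803: 365 days.
Jan 26, 1803 → Jan 26, 1804: 365 days.
Jan 26, 1804 → Jan 26, 1805: 366 days (Feb 29, 1804 is in that span).
Jan 26, 1805 → Jan 26, 1806: 365 days.
Jan 26, 1806 → Jan 26, 1807: 365 days.
Jan 26, 1807 → Jan 26, 1808: 365 days.
Jan 26, 1808 → Jan 26, 1809: 366 days (Feb 29, 1808 is in that span).
Jan 26, 1809 → Jan 26, 1810: 365 days.
Jan 26, 1810 → Jan 26, 1811: 365 days.
Jan 26, 1811 → Jan 26, 1812: 365 days.
Jan 26, 1812 → Jan 26, 1813: 366 days (Feb 29, 1812 is in that span).
Jan 26, 1813 → Jan 26, 1814: 365 days.
Jan 26, 1814 → Jan 26, 1815: 365 days.
Jan 26, 1815 → Jan 26, 1816: 365 days.
Jan 26, 1816 → Jan 26, 1817: 366 days (Feb 29, 1816 is in that span).
Jan 26, 1817 → Jan 26, 1818: 365 days.
Jan 26, 1818 → Jan 26, 1819: 365 days.
Jan 26, 1819 → Jan 26, 1820: 365 days.
Jan 26, 1820 → Jan 26, 1821: 366 days (Feb 29, 1820 is in that span).
Jan 26, 1821 → Jan 26, 1822: 365 days.
Jan 26, 1822 → Feb 26, 1822: 31 days (January has 31).
Feb 26, 1822 → Mar 26, 1822: 28 days (February has 28).
Mar 26, 1822 → Mar 29, 1822: 3 days.
Total: 7367 days.

7367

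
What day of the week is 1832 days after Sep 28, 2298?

Monday

First find the weekday of Sep 28, 2298. Doomsday rule: the anchor day for the 2200s is Friday. For year 98: 98÷12 = 8 r 2, and 2÷4 = 0, so 8+2+0 = 10.
Friday + 10 ≡ Monday — that's 2298's doomsday.
In September the doomsday date is Sep 5.
Sep 28 is 23 days after Sep 5; 23 mod 7 = 2, so Monday + 2 = Wednesday.
1832 mod 7 = 5, so 1832 days after a Wednesday is Wednesday + 5 = Monday.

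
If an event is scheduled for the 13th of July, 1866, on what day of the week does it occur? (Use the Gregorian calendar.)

Doomsday rule: the anchor day for the 1800s is Friday. For year 66: 66÷12 = 5 r 6, and 6÷4 = 1, so 5+6+1 = 12.
Friday + 12 ≡ Wednesday — that's 1866's doomsday.
In July the doomsday date is Jul 11.
Jul 13 is 2 days after Jul 11; 2 mod 7 = 2, so Wednesday + 2 = Friday.

Friday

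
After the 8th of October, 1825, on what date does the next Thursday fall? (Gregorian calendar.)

Oct 8, 1825 is a Saturday.
From Saturday to the next Thursday is 5 days.
Oct 8, 1825 + 5 = Oct 13, 1825.

October 13, 1825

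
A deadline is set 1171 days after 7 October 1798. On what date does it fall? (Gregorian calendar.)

+365 (one year) → Oct 7, 1799 (806 left).
+365 (one year) → Oct 7, 1800 (441 left).
+365 (one year) → Oct 7, 1801 (76 left).
Oct has 31 days: +25 → Nov 1, 1801 (51 left).
Nov has 30 days: +30 → Dec 1, 1801 (21 left).
+21 → Dec 22, 1801.

December 22, 1801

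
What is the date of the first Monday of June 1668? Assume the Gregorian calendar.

June 4, 1668

June 1, 1668 is a Friday.
The first Monday is therefore June 4 (3 days later).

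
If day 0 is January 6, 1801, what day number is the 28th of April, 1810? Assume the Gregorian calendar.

Jan 6, 1801 → Jan 6, 1802: 365 days.
Jan 6, 1802 → Jan 6, 1803: 365 days.
Jan 6, 1803 → Jan 6, 1804: 365 days.
Jan 6, 1804 → Jan 6, 1805: 366 days (Feb 29, 1804 is in that span).
Jan 6, 1805 → Jan 6, 1806: 365 days.
Jan 6, 1806 → Jan 6, 1807: 365 days.
Jan 6, 1807 → Jan 6, 1808: 365 days.
Jan 6, 1808 → Jan 6, 1809: 366 days (Feb 29, 1808 is in that span).
Jan 6, 1809 → Jan 6, 1810: 365 days.
Jan 6, 1810 → Feb 6, 1810: 31 days (January has 31).
Feb 6, 1810 → Mar 6, 1810: 28 days (February has 28).
Mar 6, 1810 → Apr 6, 1810: 31 days (March has 31).
Apr 6, 1810 → Apr 28, 1810: 22 days.
Total: 3399 days.

3399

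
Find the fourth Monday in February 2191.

February 1, 2191 is a Tuesday.
The first Monday is therefore February 7 (6 days later).
The fourth Monday is 7 + 3×7 = February 28.

February 28, 2191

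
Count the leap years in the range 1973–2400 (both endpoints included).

Multiples of 4 in [1973,2400]: 107.
Of those, multiples of 100: 5 (not leap unless ÷400).
Multiples of 400: 2.
Leap years = 107 − 5 + 2 = 104.

104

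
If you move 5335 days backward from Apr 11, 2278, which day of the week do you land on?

Wednesday

First find the weekday of Apr 11, 2278. Doomsday rule: the anchor day for the 2200s is Friday. For year 78: 78÷12 = 6 r 6, and 6÷4 = 1, so 6+6+1 = 13.
Friday + 13 ≡ Thursday — that's 2278's doomsday.
In April the doomsday date is Apr 4.
Apr 11 is 7 days after Apr 4; 7 mod 7 = 0, so Thursday + 0 = Thursday.
5335 mod 7 = 1, so 5335 days before a Thursday is Thursday − 1 = Wednesday.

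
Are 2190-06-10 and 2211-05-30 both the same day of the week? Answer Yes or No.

From Jun 10, 2190 to May 30, 2211 is 7658 days.
7658 mod 7 = 0, so they are the same weekday.
(Jun 10, 2190 is a Thursday; May 30, 2211 is a Thursday.)

Yes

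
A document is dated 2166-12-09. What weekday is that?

Tuesday

January 1, 2166 is a Wednesday.
Jan 1, 2166 → Feb 1, 2166: 31 days (January has 31).
Feb 1, 2166 → Mar 1, 2166: 28 days (February has 28).
Mar 1, 2166 → Apr 1, 2166: 31 days (March has 31).
Apr 1, 2166 → May 1, 2166: 30 days (April has 30).
May 1, 2166 → Jun 1, 2166: 31 days (May has 31).
Jun 1, 2166 → Jul 1, 2166: 30 days (June has 30).
Jul 1, 2166 → Aug 1, 2166: 31 days (July has 31).
Aug 1, 2166 → Sep 1, 2166: 31 days (August has 31).
Sep 1, 2166 → Oct 1, 2166: 30 days (September has 30).
Oct 1, 2166 → Nov 1, 2166: 31 days (October has 31).
Nov 1, 2166 → Dec 1, 2166: 30 days (November has 30).
Dec 1, 2166 → Dec 9, 2166: 8 days.
Total: 342 days.
342 mod 7 = 6, so Wednesday + 6 = Tuesday.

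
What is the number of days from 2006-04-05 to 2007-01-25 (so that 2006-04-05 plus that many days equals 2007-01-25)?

295

Apr 5, 2006 → May 5, 2006: 30 days (April has 30).
May 5, 2006 → Jun 5, 2006: 31 days (May has 31).
Jun 5, 2006 → Jul 5, 2006: 30 days (June has 30).
Jul 5, 2006 → Aug 5, 2006: 31 days (July has 31).
Aug 5, 2006 → Sep 5, 2006: 31 days (August has 31).
Sep 5, 2006 → Oct 5, 2006: 30 days (September has 30).
Oct 5, 2006 → Nov 5, 2006: 31 days (October has 31).
Nov 5, 2006 → Dec 5, 2006: 30 days (November has 30).
Dec 5, 2006 → Jan 5, 2007: 31 days (December has 31).
Jan 5, 2007 → Jan 25, 2007: 20 days.
Total: 295 days.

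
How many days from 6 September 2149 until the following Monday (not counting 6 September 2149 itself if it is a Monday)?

Sep 6, 2149 is a Saturday.
From Saturday to the next Monday is 2 days.

2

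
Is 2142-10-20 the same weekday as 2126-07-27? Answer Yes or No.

Yes

From Jul 27, 2126 to Oct 20, 2142 is 5929 days.
5929 mod 7 = 0, so they are the same weekday.
(Jul 27, 2126 is a Saturday; Oct 20, 2142 is a Saturday.)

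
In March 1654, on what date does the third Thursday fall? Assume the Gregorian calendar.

March 19, 1654

March 1, 1654 is a Sunday.
The first Thursday is therefore March 5 (4 days later).
The third Thursday is 5 + 2×7 = March 19.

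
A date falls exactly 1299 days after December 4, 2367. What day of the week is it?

Friday

First find the weekday of Dec 4, 2367. Doomsday rule: the anchor day for the 2300s is Wednesday. For year 67: 67÷12 = 5 r 7, and 7÷4 = 1, so 5+7+1 = 13.
Wednesday + 13 ≡ Tuesday — that's 2367's doomsday.
In December the doomsday date is Dec 12.
Dec 4 is 8 days before Dec 12; 8 mod 7 = 1, so Tuesday − 1 = Monday.
1299 mod 7 = 4, so 1299 days after a Monday is Monday + 4 = Friday.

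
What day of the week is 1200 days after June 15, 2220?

First find the weekday of Jun 15, 2220. Doomsday rule: the anchor day for the 2200s is Friday. For year 20: 20÷12 = 1 r 8, and 8÷4 = 2, so 1+8+2 = 11.
Friday + 11 ≡ Tuesday — that's 2220's doomsday.
In June the doomsday date is Jun 6.
Jun 15 is 9 days after Jun 6; 9 mod 7 = 2, so Tuesday + 2 = Thursday.
1200 mod 7 = 3, so 1200 days after a Thursday is Thursday + 3 = Sunday.

Sunday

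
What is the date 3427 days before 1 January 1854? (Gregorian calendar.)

−365 (one year) → Jan 1, 1853 (3062 left).
−366 (one year; includes Feb 29, 1852) → Jan 1, 1852 (2696 left).
−365 (one year) → Jan 1, 1851 (2331 left).
−365 (one year) → Jan 1, 1850 (1966 left).
−365 (one year) → Jan 1, 1849 (1601 left).
−366 (one year; includes Feb 29, 1848) → Jan 1, 1848 (1235 left).
−365 (one year) → Jan 1, 1847 (870 left).
−365 (one year) → Jan 1, 1846 (505 left).
−365 (one year) → Jan 1, 1845 (140 left).
−1 → Dec 31, 1844 (end of Dec, 31 days; 139 left).
−31 → Nov 30, 1844 (end of Nov, 30 days; 108 left).
−30 → Oct 31, 1844 (end of Oct, 31 days; 78 left).
−31 → Sep 30, 1844 (end of Sep, 30 days; 47 left).
−30 → Aug 31, 1844 (end of Aug, 31 days; 17 left).
−17 → Aug 14, 1844.

August 14, 1844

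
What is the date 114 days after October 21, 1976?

Oct has 31 days: +11 → Nov 1, 1976 (103 left).
Nov has 30 days: +30 → Dec 1, 1976 (73 left).
Dec has 31 days: +31 → Jan 1, 1977 (42 left).
Jan has 31 days: +31 → Feb 1, 1977 (11 left).
+11 → Feb 12, 1977.

February 12, 1977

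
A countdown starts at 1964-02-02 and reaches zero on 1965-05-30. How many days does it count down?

483

Feb 2, 1964 → Feb 2, 1965: 366 days (Feb 29, 1964 is in that span).
Feb 2, 1965 → Mar 2, 1965: 28 days (February has 28).
Mar 2, 1965 → Apr 2, 1965: 31 days (March has 31).
Apr 2, 1965 → May 2, 1965: 30 days (April has 30).
May 2, 1965 → May 30, 1965: 28 days.
Total: 483 days.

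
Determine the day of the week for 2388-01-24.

Doomsday rule: the anchor day for the 2300s is Wednesday. For year 88: 88÷12 = 7 r 4, and 4÷4 = 1, so 7+4+1 = 12.
Wednesday + 12 ≡ Monday — that's 2388's doomsday.
In January the doomsday date is Jan 4 (2388 is a leap year (divisible by 4)).
Jan 24 is 20 days after Jan 4; 20 mod 7 = 6, so Monday + 6 = Sunday.

Sunday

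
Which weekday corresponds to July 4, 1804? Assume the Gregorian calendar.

Doomsday rule: the anchor day for the 1800s is Friday. For year 04: 4÷12 = 0 r 4, and 4÷4 = 1, so 0+4+1 = 5.
Friday + 5 ≡ Wednesday — that's 1804's doomsday.
In July the doomsday date is Jul 11.
Jul 4 is 7 days before Jul 11; 7 mod 7 = 0, so Wednesday − 0 = Wednesday.

Wednesday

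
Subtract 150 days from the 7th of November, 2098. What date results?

−7 → Oct 31, 2098 (end of Oct, 31 days; 143 left).
−31 → Sep 30, 2098 (end of Sep, 30 days; 112 left).
−30 → Aug 31, 2098 (end of Aug, 31 days; 82 left).
−31 → Jul 31, 2098 (end of Jul, 31 days; 51 left).
−31 → Jun 30, 2098 (end of Jun, 30 days; 20 left).
−20 → Jun 10, 2098.

June 10, 2098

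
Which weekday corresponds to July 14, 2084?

Doomsday rule: the anchor day for the 2000s is Tuesday. For year 84: 84÷12 = 7 r 0, and 0÷4 = 0, so 7+0+0 = 7.
Tuesday + 7 ≡ Tuesday — that's 2084's doomsday.
In July the doomsday date is Jul 11.
Jul 14 is 3 days after Jul 11; 3 mod 7 = 3, so Tuesday + 3 = Friday.

Friday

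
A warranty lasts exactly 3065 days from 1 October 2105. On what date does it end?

February 21, 2114

+365 (one year) → Oct 1, 2106 (2700 left).
+365 (one year) → Oct 1, 2107 (2335 left).
+366 (one year; includes Feb 29, 2108) → Oct 1, 2108 (1969 left).
+365 (one year) → Oct 1, 2109 (1604 left).
+365 (one year) → Oct 1, 2110 (1239 left).
+365 (one year) → Oct 1, 2111 (874 left).
+366 (one year; includes Feb 29, 2112) → Oct 1, 2112 (508 left).
+365 (one year) → Oct 1, 2113 (143 left).
Oct has 31 days: +31 → Nov 1, 2113 (112 left).
Nov has 30 days: +30 → Dec 1, 2113 (82 left).
Dec has 31 days: +31 → Jan 1, 2114 (51 left).
Jan has 31 days: +31 → Feb 1, 2114 (20 left).
+20 → Feb 21, 2114.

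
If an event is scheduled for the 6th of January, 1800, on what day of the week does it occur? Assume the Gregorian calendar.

Monday

Doomsday rule: the anchor day for the 1800s is Friday. For year 00: 0÷12 = 0 r 0, and 0÷4 = 0, so 0+0+0 = 0.
Friday + 0 ≡ Friday — that's 1800's doomsday.
In January the doomsday date is Jan 3 (1800 is not a leap year (divisible by 100 but not 400)).
Jan 6 is 3 days after Jan 3; 3 mod 7 = 3, so Friday + 3 = Monday.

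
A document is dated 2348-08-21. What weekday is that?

Saturday

Doomsday rule: the anchor day for the 2300s is Wednesday. For year 48: 48÷12 = 4 r 0, and 0÷4 = 0, so 4+0+0 = 4.
Wednesday + 4 ≡ Sunday — that's 2348's doomsday.
In August the doomsday date is Aug 8.
Aug 21 is 13 days after Aug 8; 13 mod 7 = 6, so Sunday + 6 = Saturday.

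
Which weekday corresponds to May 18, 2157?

Wednesday

Doomsday rule: the anchor day for the 2100s is Sunday. For year 57: 57÷12 = 4 r 9, and 9÷4 = 2, so 4+9+2 = 15.
Sunday + 15 ≡ Monday — that's 2157's doomsday.
In May the doomsday date is May 9.
May 18 is 9 days after May 9; 9 mod 7 = 2, so Monday + 2 = Wednesday.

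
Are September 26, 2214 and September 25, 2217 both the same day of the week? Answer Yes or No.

From Sep 26, 2214 to Sep 25, 2217 is 1095 days.
1095 mod 7 = 3, so they are different weekdays.
(Sep 26, 2214 is a Monday; Sep 25, 2217 is a Thursday.)

No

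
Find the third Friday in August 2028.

August 18, 2028

August 1, 2028 is a Tuesday.
The first Friday is therefore August 4 (3 days later).
The third Friday is 4 + 2×7 = August 18.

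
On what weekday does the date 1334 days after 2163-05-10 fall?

First find the weekday of May 10, 2163. Doomsday rule: the anchor day for the 2100s is Sunday. For year 63: 63÷12 = 5 r 3, and 3÷4 = 0, so 5+3+0 = 8.
Sunday + 8 ≡ Monday — that's 2163's doomsday.
In May the doomsday date is May 9.
May 10 is 1 day after May 9; 1 mod 7 = 1, so Monday + 1 = Tuesday.
1334 mod 7 = 4, so 1334 days after a Tuesday is Tuesday + 4 = Saturday.

Saturday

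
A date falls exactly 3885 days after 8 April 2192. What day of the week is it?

First find the weekday of Apr 8, 2192. Doomsday rule: the anchor day for the 2100s is Sunday. For year 92: 92÷12 = 7 r 8, and 8÷4 = 2, so 7+8+2 = 17.
Sunday + 17 ≡ Wednesday — that's 2192's doomsday.
In April the doomsday date is Apr 4.
Apr 8 is 4 days after Apr 4; 4 mod 7 = 4, so Wednesday + 4 = Sunday.
3885 mod 7 = 0, so 3885 days after a Sunday is Sunday + 0 = Sunday.

Sunday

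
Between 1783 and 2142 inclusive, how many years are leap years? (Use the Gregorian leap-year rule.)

87

Multiples of 4 in [1783,2142]: 90.
Of those, multiples of 100: 4 (not leap unless ÷400).
Multiples of 400: 1.
Leap years = 90 − 4 + 1 = 87.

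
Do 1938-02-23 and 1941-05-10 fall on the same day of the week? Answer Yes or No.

No

From Feb 23, 1938 to May 10, 1941 is 1172 days.
1172 mod 7 = 3, so they are different weekdays.
(Feb 23, 1938 is a Wednesday; May 10, 1941 is a Saturday.)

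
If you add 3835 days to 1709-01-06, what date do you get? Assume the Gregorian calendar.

July 8, 1719

+365 (one year) → Jan 6, 1710 (3470 left).
+365 (one year) → Jan 6, 1711 (3105 left).
+365 (one year) → Jan 6, 1712 (2740 left).
+366 (one year; includes Feb 29, 1712) → Jan 6, 1713 (2374 left).
+365 (one year) → Jan 6, 1714 (2009 left).
+365 (one year) → Jan 6, 1715 (1644 left).
+365 (one year) → Jan 6, 1716 (1279 left).
+366 (one year; includes Feb 29, 1716) → Jan 6, 1717 (913 left).
+365 (one year) → Jan 6, 1718 (548 left).
+365 (one year) → Jan 6, 1719 (183 left).
Jan has 31 days: +26 → Feb 1, 1719 (157 left).
Feb has 28 days: +28 → Mar 1, 1719 (129 left).
Mar has 31 days: +31 → Apr 1, 1719 (98 left).
Apr has 30 days: +30 → May 1, 1719 (68 left).
May has 31 days: +31 → Jun 1, 1719 (37 left).
Jun has 30 days: +30 → Jul 1, 1719 (7 left).
+7 → Jul 8, 1719.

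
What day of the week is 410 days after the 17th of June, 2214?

Tuesday

Jun 17, 2214 is a Friday.
410 mod 7 = 4, so 410 days after a Friday is Friday + 4 = Tuesday.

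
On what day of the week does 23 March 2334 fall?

Doomsday rule: the anchor day for the 2300s is Wednesday. For year 34: 34÷12 = 2 r 10, and 10÷4 = 2, so 2+10+2 = 14.
Wednesday + 14 ≡ Wednesday — that's 2334's doomsday.
In March the doomsday date is Mar 14.
Mar 23 is 9 days after Mar 14; 9 mod 7 = 2, so Wednesday + 2 = Friday.

Friday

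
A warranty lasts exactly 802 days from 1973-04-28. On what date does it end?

+365 (one year) → Apr 28, 1974 (437 left).
+365 (one year) → Apr 28, 1975 (72 left).
Apr has 30 days: +3 → May 1, 1975 (69 left).
May has 31 days: +31 → Jun 1, 1975 (38 left).
Jun has 30 days: +30 → Jul 1, 1975 (8 left).
+8 → Jul 9, 1975.

July 9, 1975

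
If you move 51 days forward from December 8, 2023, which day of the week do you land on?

Sunday

Dec 8, 2023 is a Friday.
51 mod 7 = 2, so 51 days after a Friday is Friday + 2 = Sunday.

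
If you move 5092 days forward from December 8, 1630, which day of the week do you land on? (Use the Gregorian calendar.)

First find the weekday of Dec 8, 1630. Doomsday rule: the anchor day for the 1600s is Tuesday. For year 30: 30÷12 = 2 r 6, and 6÷4 = 1, so 2+6+1 = 9.
Tuesday + 9 ≡ Thursday — that's 1630's doomsday.
In December the doomsday date is Dec 12.
Dec 8 is 4 days before Dec 12; 4 mod 7 = 4, so Thursday − 4 = Sunday.
5092 mod 7 = 3, so 5092 days after a Sunday is Sunday + 3 = Wednesday.

Wednesday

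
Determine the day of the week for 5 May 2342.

Tuesday

Doomsday rule: the anchor day for the 2300s is Wednesday. For year 42: 42÷12 = 3 r 6, and 6÷4 = 1, so 3+6+1 = 10.
Wednesday + 10 ≡ Saturday — that's 2342's doomsday.
In May the doomsday date is May 9.
May 5 is 4 days before May 9; 4 mod 7 = 4, so Saturday − 4 = Tuesday.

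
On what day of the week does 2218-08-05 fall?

Wednesday

Doomsday rule: the anchor day for the 2200s is Friday. For year 18: 18÷12 = 1 r 6, and 6÷4 = 1, so 1+6+1 = 8.
Friday + 8 ≡ Saturday — that's 2218's doomsday.
In August the doomsday date is Aug 8.
Aug 5 is 3 days before Aug 8; 3 mod 7 = 3, so Saturday − 3 = Wednesday.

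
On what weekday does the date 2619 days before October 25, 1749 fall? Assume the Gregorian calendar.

Friday

Oct 25, 1749 is a Saturday.
2619 mod 7 = 1, so 2619 days before a Saturday is Saturday − 1 = Friday.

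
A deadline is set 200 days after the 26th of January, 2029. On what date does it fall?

August 14, 2029

Jan has 31 days: +6 → Feb 1, 2029 (194 left).
Feb has 28 days: +28 → Mar 1, 2029 (166 left).
Mar has 31 days: +31 → Apr 1, 2029 (135 left).
Apr has 30 days: +30 → May 1, 2029 (105 left).
May has 31 days: +31 → Jun 1, 2029 (74 left).
Jun has 30 days: +30 → Jul 1, 2029 (44 left).
Jul has 31 days: +31 → Aug 1, 2029 (13 left).
+13 → Aug 14, 2029.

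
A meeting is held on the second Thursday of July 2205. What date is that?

July 1, 2205 is a Monday.
The first Thursday is therefore July 4 (3 days later).
The second Thursday is 4 + 1×7 = July 11.

July 11, 2205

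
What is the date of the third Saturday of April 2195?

April 18, 2195

April 1, 2195 is a Wednesday.
The first Saturday is therefore April 4 (3 days later).
The third Saturday is 4 + 2×7 = April 18.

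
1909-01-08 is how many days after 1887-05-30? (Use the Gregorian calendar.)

May 30, 1887 → May 30, 1888: 366 days (Feb 29, 1888 is in that span).
May 30, 1888 → May 30, 1889: 365 days.
May 30, 1889 → May 30, 1890: 365 days.
May 30, 1890 → May 30, 1891: 365 days.
May 30, 1891 → May 30, 1892: 366 days (Feb 29, 1892 is in that span).
May 30, 1892 → May 30, 1893: 365 days.
May 30, 1893 → May 30, 1894: 365 days.
May 30, 1894 → May 30, 1895: 365 days.
May 30, 1895 → May 30, 1896: 366 days (Feb 29, 1896 is in that span).
May 30, 1896 → May 30, 1897: 365 days.
May 30, 1897 → May 30, 1898: 365 days.
May 30, 1898 → May 30, 1899: 365 days.
May 30, 1899 → May 30, 1900: 365 days.
May 30, 1900 → May 30, 1901: 365 days.
May 30, 1901 → May 30, 1902: 365 days.
May 30, 1902 → May 30, 1903: 365 days.
May 30, 1903 → May 30, 1904: 366 days (Feb 29, 1904 is in that span).
May 30, 1904 → May 30, 1905: 365 days.
May 30, 1905 → May 30, 1906: 365 days.
May 30, 1906 → May 30, 1907: 365 days.
May 30, 1907 → May 30, 1908: 366 days (Feb 29, 1908 is in that span).
May 30, 1908 → Jun 30, 1908: 31 days (May has 31).
Jun 30, 1908 → Jul 30, 1908: 30 days (June has 30).
Jul 30, 1908 → Aug 30, 1908: 31 days (July has 31).
Aug 30, 1908 → Sep 30, 1908: 31 days (August has 31).
Sep 30, 1908 → Oct 30, 1908: 30 days (September has 30).
Oct 30, 1908 → Nov 30, 1908: 31 days (October has 31).
Nov 30, 1908 → Dec 30, 1908: 30 days (November has 30).
Dec 30, 1908 → Jan 8, 1909: 9 days.
Total: 7893 days.

7893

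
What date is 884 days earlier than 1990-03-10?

−365 (one year) → Mar 10, 1989 (519 left).
−365 (one year) → Mar 10, 1988 (154 left).
−10 → Feb 29, 1988 (end of Feb, 29 days; 144 left).
−29 → Jan 31, 1988 (end of Jan, 31 days; 115 left).
−31 → Dec 31, 1987 (end of Dec, 31 days; 84 left).
−31 → Nov 30, 1987 (end of Nov, 30 days; 53 left).
−30 → Oct 31, 1987 (end of Oct, 31 days; 23 left).
−23 → Oct 8, 1987.

October 8, 1987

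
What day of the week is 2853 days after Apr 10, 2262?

First find the weekday of Apr 10, 2262. Doomsday rule: the anchor day for the 2200s is Friday. For year 62: 62÷12 = 5 r 2, and 2÷4 = 0, so 5+2+0 = 7.
Friday + 7 ≡ Friday — that's 2262's doomsday.
In April the doomsday date is Apr 4.
Apr 10 is 6 days after Apr 4; 6 mod 7 = 6, so Friday + 6 = Thursday.
2853 mod 7 = 4, so 2853 days after a Thursday is Thursday + 4 = Monday.

Monday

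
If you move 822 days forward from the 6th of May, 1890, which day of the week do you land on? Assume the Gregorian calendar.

First find the weekday of May 6, 1890. Doomsday rule: the anchor day for the 1800s is Friday. For year 90: 90÷12 = 7 r 6, and 6÷4 = 1, so 7+6+1 = 14.
Friday + 14 ≡ Friday — that's 1890's doomsday.
In May the doomsday date is May 9.
May 6 is 3 days before May 9; 3 mod 7 = 3, so Friday − 3 = Tuesday.
822 mod 7 = 3, so 822 days after a Tuesday is Tuesday + 3 = Friday.

Friday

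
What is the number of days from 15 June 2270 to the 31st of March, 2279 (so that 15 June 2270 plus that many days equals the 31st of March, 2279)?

Jun 15, 2270 → Jun 15, 2271: 365 days.
Jun 15, 2271 → Jun 15, 2272: 366 days (Feb 29, 2272 is in that span).
Jun 15, 2272 → Jun 15, 2273: 365 days.
Jun 15, 2273 → Jun 15, 2274: 365 days.
Jun 15, 2274 → Jun 15, 2275: 365 days.
Jun 15, 2275 → Jun 15, 2276: 366 days (Feb 29, 2276 is in that span).
Jun 15, 2276 → Jun 15, 2277: 365 days.
Jun 15, 2277 → Jun 15, 2278: 365 days.
Jun 15, 2278 → Jul 15, 2278: 30 days (June has 30).
Jul 15, 2278 → Aug 15, 2278: 31 days (July has 31).
Aug 15, 2278 → Sep 15, 2278: 31 days (August has 31).
Sep 15, 2278 → Oct 15, 2278: 30 days (September has 30).
Oct 15, 2278 → Nov 15, 2278: 31 days (October has 31).
Nov 15, 2278 → Dec 15, 2278: 30 days (November has 30).
Dec 15, 2278 → Jan 15, 2279: 31 days (December has 31).
Jan 15, 2279 → Feb 15, 2279: 31 days (January has 31).
Feb 15, 2279 → Mar 15, 2279: 28 days (February has 28).
Mar 15, 2279 → Mar 31, 2279: 16 days.
Total: 3211 days.

3211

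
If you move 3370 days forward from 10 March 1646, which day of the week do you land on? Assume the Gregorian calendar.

First find the weekday of Mar 10, 1646. Doomsday rule: the anchor day for the 1600s is Tuesday. For year 46: 46÷12 = 3 r 10, and 10÷4 = 2, so 3+10+2 = 15.
Tuesday + 15 ≡ Wednesday — that's 1646's doomsday.
In March the doomsday date is Mar 14.
Mar 10 is 4 days before Mar 14; 4 mod 7 = 4, so Wednesday − 4 = Saturday.
3370 mod 7 = 3, so 3370 days after a Saturday is Saturday + 3 = Tuesday.

Tuesday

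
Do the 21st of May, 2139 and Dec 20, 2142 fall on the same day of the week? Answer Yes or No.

From May 21, 2139 to Dec 20, 2142 is 1309 days.
1309 mod 7 = 0, so they are the same weekday.
(May 21, 2139 is a Thursday; Dec 20, 2142 is a Thursday.)

Yes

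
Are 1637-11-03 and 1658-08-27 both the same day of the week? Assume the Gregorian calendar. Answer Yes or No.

From Nov 3, 1637 to Aug 27, 1658 is 7602 days.
7602 mod 7 = 0, so they are the same weekday.
(Nov 3, 1637 is a Tuesday; Aug 27, 1658 is a Tuesday.)

Yes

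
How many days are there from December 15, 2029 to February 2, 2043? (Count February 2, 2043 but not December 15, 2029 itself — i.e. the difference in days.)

Dec 15, 2029 → Dec 15, 2030: 365 days.
Dec 15, 2030 → Dec 15, 2031: 365 days.
Dec 15, 2031 → Dec 15, 2032: 366 days (Feb 29, 2032 is in that span).
Dec 15, 2032 → Dec 15, 2033: 365 days.
Dec 15, 2033 → Dec 15, 2034: 365 days.
Dec 15, 2034 → Dec 15, 2035: 365 days.
Dec 15, 2035 → Dec 15, 2036: 366 days (Feb 29, 2036 is in that span).
Dec 15, 2036 → Dec 15, 2037: 365 days.
Dec 15, 2037 → Dec 15, 2038: 365 days.
Dec 15, 2038 → Dec 15, 2039: 365 days.
Dec 15, 2039 → Dec 15, 2040: 366 days (Feb 29, 2040 is in that span).
Dec 15, 2040 → Dec 15, 2041: 365 days.
Dec 15, 2041 → Dec 15, 2042: 365 days.
Dec 15, 2042 → Jan 15, 2043: 31 days (December has 31).
Jan 15, 2043 → Feb 2, 2043: 18 days.
Total: 4797 days.

4797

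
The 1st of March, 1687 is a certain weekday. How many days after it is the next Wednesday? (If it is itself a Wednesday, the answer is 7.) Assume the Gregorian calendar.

4

Mar 1, 1687 is a Saturday.
From Saturday to the next Wednesday is 4 days.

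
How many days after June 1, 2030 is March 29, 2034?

1397

Jun 1, 2030 → Jun 1, 2031: 365 days.
Jun 1, 2031 → Jun 1, 2032: 366 days (Feb 29, 2032 is in that span).
Jun 1, 2032 → Jun 1, 2033: 365 days.
Jun 1, 2033 → Jul 1, 2033: 30 days (June has 30).
Jul 1, 2033 → Aug 1, 2033: 31 days (July has 31).
Aug 1, 2033 → Sep 1, 2033: 31 days (August has 31).
Sep 1, 2033 → Oct 1, 2033: 30 days (September has 30).
Oct 1, 2033 → Nov 1, 2033: 31 days (October has 31).
Nov 1, 2033 → Dec 1, 2033: 30 days (November has 30).
Dec 1, 2033 → Jan 1, 2034: 31 days (December has 31).
Jan 1, 2034 → Feb 1, 2034: 31 days (January has 31).
Feb 1, 2034 → Mar 1, 2034: 28 days (February has 28).
Mar 1, 2034 → Mar 29, 2034: 28 days.
Total: 1397 days.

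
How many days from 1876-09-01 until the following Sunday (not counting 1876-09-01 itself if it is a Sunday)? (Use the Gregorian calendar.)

Sep 1, 1876 is a Friday.
From Friday to the next Sunday is 2 days.

2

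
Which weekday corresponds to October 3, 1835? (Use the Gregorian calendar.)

Doomsday rule: the anchor day for the 1800s is Friday. For year 35: 35÷12 = 2 r 11, and 11÷4 = 2, so 2+11+2 = 15.
Friday + 15 ≡ Saturday — that's 1835's doomsday.
In October the doomsday date is Oct 10.
Oct 3 is 7 days before Oct 10; 7 mod 7 = 0, so Saturday − 0 = Saturday.

Saturday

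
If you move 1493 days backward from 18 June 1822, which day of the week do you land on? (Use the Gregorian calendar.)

First find the weekday of Jun 18, 1822. Doomsday rule: the anchor day for the 1800s is Friday. For year 22: 22÷12 = 1 r 10, and 10÷4 = 2, so 1+10+2 = 13.
Friday + 13 ≡ Thursday — that's 1822's doomsday.
In June the doomsday date is Jun 6.
Jun 18 is 12 days after Jun 6; 12 mod 7 = 5, so Thursday + 5 = Tuesday.
1493 mod 7 = 2, so 1493 days before a Tuesday is Tuesday − 2 = Sunday.

Sunday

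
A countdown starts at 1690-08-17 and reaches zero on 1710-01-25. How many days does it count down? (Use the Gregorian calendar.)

7100

Aug 17, 1690 → Aug 17, 1691: 365 days.
Aug 17, 1691 → Aug 17, 1692: 366 days (Feb 29, 1692 is in that span).
Aug 17, 1692 → Aug 17, 1693: 365 days.
Aug 17, 1693 → Aug 17, 1694: 365 days.
Aug 17, 1694 → Aug 17, 1695: 365 days.
Aug 17, 1695 → Aug 17, 1696: 366 days (Feb 29, 1696 is in that span).
Aug 17, 1696 → Aug 17, 1697: 365 days.
Aug 17, 1697 → Aug 17, 1698: 365 days.
Aug 17, 1698 → Aug 17, 1699: 365 days.
Aug 17, 1699 → Aug 17, 1700: 365 days.
Aug 17, 1700 → Aug 17, 1701: 365 days.
Aug 17, 1701 → Aug 17, 1702: 365 days.
Aug 17, 1702 → Aug 17, 1703: 365 days.
Aug 17, 1703 → Aug 17, 1704: 366 days (Feb 29, 1704 is in that span).
Aug 17, 1704 → Aug 17, 1705: 365 days.
Aug 17, 1705 → Aug 17, 1706: 365 days.
Aug 17, 1706 → Aug 17, 1707: 365 days.
Aug 17, 1707 → Aug 17, 1708: 366 days (Feb 29, 1708 is in that span).
Aug 17, 1708 → Aug 17, 1709: 365 days.
Aug 17, 1709 → Sep 17, 1709: 31 days (August has 31).
Sep 17, 1709 → Oct 17, 1709: 30 days (September has 30).
Oct 17, 1709 → Nov 17, 1709: 31 days (October has 31).
Nov 17, 1709 → Dec 17, 1709: 30 days (November has 30).
Dec 17, 1709 → Jan 17, 1710: 31 days (December has 31).
Jan 17, 1710 → Jan 25, 1710: 8 days.
Total: 7100 days.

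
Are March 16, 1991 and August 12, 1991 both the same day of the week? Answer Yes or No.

From Mar 16, 1991 to Aug 12, 1991 is 149 days.
149 mod 7 = 2, so they are different weekdays.
(Mar 16, 1991 is a Saturday; Aug 12, 1991 is a Monday.)

No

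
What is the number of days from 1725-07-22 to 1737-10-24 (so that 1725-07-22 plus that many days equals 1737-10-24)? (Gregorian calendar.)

4477

Jul 22, 1725 → Jul 22, 1726: 365 days.
Jul 22, 1726 → Jul 22, 1727: 365 days.
Jul 22, 1727 → Jul 22, 1728: 366 days (Feb 29, 1728 is in that span).
Jul 22, 1728 → Jul 22, 1729: 365 days.
Jul 22, 1729 → Jul 22, 1730: 365 days.
Jul 22, 1730 → Jul 22, 1731: 365 days.
Jul 22, 1731 → Jul 22, 1732: 366 days (Feb 29, 1732 is in that span).
Jul 22, 1732 → Jul 22, 1733: 365 days.
Jul 22, 1733 → Jul 22, 1734: 365 days.
Jul 22, 1734 → Jul 22, 1735: 365 days.
Jul 22, 1735 → Jul 22, 1736: 366 days (Feb 29, 1736 is in that span).
Jul 22, 1736 → Jul 22, 1737: 365 days.
Jul 22, 1737 → Aug 22, 1737: 31 days (July has 31).
Aug 22, 1737 → Sep 22, 1737: 31 days (August has 31).
Sep 22, 1737 → Oct 22, 1737: 30 days (September has 30).
Oct 22, 1737 → Oct 24, 1737: 2 days.
Total: 4477 days.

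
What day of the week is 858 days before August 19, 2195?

Saturday

Aug 19, 2195 is a Wednesday.
858 mod 7 = 4, so 858 days before a Wednesday is Wednesday − 4 = Saturday.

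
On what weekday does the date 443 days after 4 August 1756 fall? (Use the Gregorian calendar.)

Aug 4, 1756 is a Wednesday.
443 mod 7 = 2, so 443 days after a Wednesday is Wednesday + 2 = Friday.

Friday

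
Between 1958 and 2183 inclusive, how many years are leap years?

Multiples of 4 in [1958,2183]: 56.
Of those, multiples of 100: 2 (not leap unless ÷400).
Multiples of 400: 1.
Leap years = 56 − 2 + 1 = 55.

55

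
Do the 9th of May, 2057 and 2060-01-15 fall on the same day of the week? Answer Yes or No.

No

From May 9, 2057 to Jan 15, 2060 is 981 days.
981 mod 7 = 1, so they are different weekdays.
(May 9, 2057 is a Wednesday; Jan 15, 2060 is a Thursday.)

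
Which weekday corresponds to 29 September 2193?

Sunday

January 1, 2193 is a Tuesday.
Jan 1, 2193 → Feb 1, 2193: 31 days (January has 31).
Feb 1, 2193 → Mar 1, 2193: 28 days (February has 28).
Mar 1, 2193 → Apr 1, 2193: 31 days (March has 31).
Apr 1, 2193 → May 1, 2193: 30 days (April has 30).
May 1, 2193 → Jun 1, 2193: 31 days (May has 31).
Jun 1, 2193 → Jul 1, 2193: 30 days (June has 30).
Jul 1, 2193 → Aug 1, 2193: 31 days (July has 31).
Aug 1, 2193 → Sep 1, 2193: 31 days (August has 31).
Sep 1, 2193 → Sep 29, 2193: 28 days.
Total: 271 days.
271 mod 7 = 5, so Tuesday + 5 = Sunday.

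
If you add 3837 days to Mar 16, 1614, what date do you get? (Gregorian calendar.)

September 16, 1624

+365 (one year) → Mar 16, 1615 (3472 left).
+366 (one year; includes Feb 29, 1616) → Mar 16, 1616 (3106 left).
+365 (one year) → Mar 16, 1617 (2741 left).
+365 (one year) → Mar 16, 1618 (2376 left).
+365 (one year) → Mar 16, 1619 (2011 left).
+366 (one year; includes Feb 29, 1620) → Mar 16, 1620 (1645 left).
+365 (one year) → Mar 16, 1621 (1280 left).
+365 (one year) → Mar 16, 1622 (915 left).
+365 (one year) → Mar 16, 1623 (550 left).
+366 (one year; includes Feb 29, 1624) → Mar 16, 1624 (184 left).
Mar has 31 days: +16 → Apr 1, 1624 (168 left).
Apr has 30 days: +30 → May 1, 1624 (138 left).
May has 31 days: +31 → Jun 1, 1624 (107 left).
Jun has 30 days: +30 → Jul 1, 1624 (77 left).
Jul has 31 days: +31 → Aug 1, 1624 (46 left).
Aug has 31 days: +31 → Sep 1, 1624 (15 left).
+15 → Sep 16, 1624.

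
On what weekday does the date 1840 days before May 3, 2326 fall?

May 3, 2326 is a Monday.
1840 mod 7 = 6, so 1840 days before a Monday is Monday − 6 = Tuesday.

Tuesday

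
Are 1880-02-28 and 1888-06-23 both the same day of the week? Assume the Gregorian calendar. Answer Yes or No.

Yes

From Feb 28, 1880 to Jun 23, 1888 is 3038 days.
3038 mod 7 = 0, so they are the same weekday.
(Feb 28, 1880 is a Saturday; Jun 23, 1888 is a Saturday.)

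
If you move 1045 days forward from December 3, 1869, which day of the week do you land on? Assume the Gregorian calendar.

Sunday

First find the weekday of Dec 3, 1869. Doomsday rule: the anchor day for the 1800s is Friday. For year 69: 69÷12 = 5 r 9, and 9÷4 = 2, so 5+9+2 = 16.
Friday + 16 ≡ Sunday — that's 1869's doomsday.
In December the doomsday date is Dec 12.
Dec 3 is 9 days before Dec 12; 9 mod 7 = 2, so Sunday − 2 = Friday.
1045 mod 7 = 2, so 1045 days after a Friday is Friday + 2 = Sunday.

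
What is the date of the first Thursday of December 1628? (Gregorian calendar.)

December 7, 1628

December 1, 1628 is a Friday.
The first Thursday is therefore December 7 (6 days later).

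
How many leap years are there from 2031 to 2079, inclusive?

12

Multiples of 4 in [2031,2079]: 12.
Of those, multiples of 100: 0 (not leap unless ÷400).
Multiples of 400: 0.
Leap years = 12 − 0 + 0 = 12.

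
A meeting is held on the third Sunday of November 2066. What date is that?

November 1, 2066 is a Monday.
The first Sunday is therefore November 7 (6 days later).
The third Sunday is 7 + 2×7 = November 21.

November 21, 2066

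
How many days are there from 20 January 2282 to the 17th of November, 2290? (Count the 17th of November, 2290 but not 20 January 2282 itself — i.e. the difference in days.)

Jan 20, 2282 → Jan 20, 2283: 365 days.
Jan 20, 2283 → Jan 20, 2284: 365 days.
Jan 20, 2284 → Jan 20, 2285: 366 days (Feb 29, 2284 is in that span).
Jan 20, 2285 → Jan 20, 2286: 365 days.
Jan 20, 2286 → Jan 20, 2287: 365 days.
Jan 20, 2287 → Jan 20, 2288: 365 days.
Jan 20, 2288 → Jan 20, 2289: 366 days (Feb 29, 2288 is in that span).
Jan 20, 2289 → Jan 20, 2290: 365 days.
Jan 20, 2290 → Feb 20, 2290: 31 days (January has 31).
Feb 20, 2290 → Mar 20, 2290: 28 days (February has 28).
Mar 20, 2290 → Apr 20, 2290: 31 days (March has 31).
Apr 20, 2290 → May 20, 2290: 30 days (April has 30).
May 20, 2290 → Jun 20, 2290: 31 days (May has 31).
Jun 20, 2290 → Jul 20, 2290: 30 days (June has 30).
Jul 20, 2290 → Aug 20, 2290: 31 days (July has 31).
Aug 20, 2290 → Sep 20, 2290: 31 days (August has 31).
Sep 20, 2290 → Oct 20, 2290: 30 days (September has 30).
Oct 20, 2290 → Nov 17, 2290: 28 days.
Total: 3223 days.

3223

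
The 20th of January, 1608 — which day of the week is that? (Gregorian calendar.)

Doomsday rule: the anchor day for the 1600s is Tuesday. For year 08: 8÷12 = 0 r 8, and 8÷4 = 2, so 0+8+2 = 10.
Tuesday + 10 ≡ Friday — that's 1608's doomsday.
In January the doomsday date is Jan 4 (1608 is a leap year (divisible by 4)).
Jan 20 is 16 days after Jan 4; 16 mod 7 = 2, so Friday + 2 = Sunday.

Sunday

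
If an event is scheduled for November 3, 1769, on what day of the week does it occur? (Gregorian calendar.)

Friday

Doomsday rule: the anchor day for the 1700s is Sunday. For year 69: 69÷12 = 5 r 9, and 9÷4 = 2, so 5+9+2 = 16.
Sunday + 16 ≡ Tuesday — that's 1769's doomsday.
In November the doomsday date is Nov 7.
Nov 3 is 4 days before Nov 7; 4 mod 7 = 4, so Tuesday − 4 = Friday.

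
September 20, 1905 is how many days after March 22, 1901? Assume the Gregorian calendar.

1643

Mar 22, 1901 → Mar 22, 1902: 365 days.
Mar 22, 1902 → Mar 22, 1903: 365 days.
Mar 22, 1903 → Mar 22, 1904: 366 days (Feb 29, 1904 is in that span).
Mar 22, 1904 → Mar 22, 1905: 365 days.
Mar 22, 1905 → Apr 22, 1905: 31 days (March has 31).
Apr 22, 1905 → May 22, 1905: 30 days (April has 30).
May 22, 1905 → Jun 22, 1905: 31 days (May has 31).
Jun 22, 1905 → Jul 22, 1905: 30 days (June has 30).
Jul 22, 1905 → Aug 22, 1905: 31 days (July has 31).
Aug 22, 1905 → Sep 20, 1905: 29 days.
Total: 1643 days.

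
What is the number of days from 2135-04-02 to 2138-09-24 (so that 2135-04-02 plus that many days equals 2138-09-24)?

1271

Apr 2, 2135 → Apr 2, 2136: 366 days (Feb 29, 2136 is in that span).
Apr 2, 2136 → Apr 2, 2137: 365 days.
Apr 2, 2137 → Apr 2, 2138: 365 days.
Apr 2, 2138 → May 2, 2138: 30 days (April has 30).
May 2, 2138 → Jun 2, 2138: 31 days (May has 31).
Jun 2, 2138 → Jul 2, 2138: 30 days (June has 30).
Jul 2, 2138 → Aug 2, 2138: 31 days (July has 31).
Aug 2, 2138 → Sep 2, 2138: 31 days (August has 31).
Sep 2, 2138 → Sep 24, 2138: 22 days.
Total: 1271 days.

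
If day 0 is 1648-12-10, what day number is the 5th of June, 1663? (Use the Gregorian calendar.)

Dec 10, 1648 → Dec 10, 1649: 365 days.
Dec 10, 1649 → Dec 10, 1650: 365 days.
Dec 10, 1650 → Dec 10, 1651: 365 days.
Dec 10, 1651 → Dec 10, 1652: 366 days (Feb 29, 1652 is in that span).
Dec 10, 1652 → Dec 10, 1653: 365 days.
Dec 10, 1653 → Dec 10, 1654: 365 days.
Dec 10, 1654 → Dec 10, 1655: 365 days.
Dec 10, 1655 → Dec 10, 1656: 366 days (Feb 29, 1656 is in that span).
Dec 10, 1656 → Dec 10, 1657: 365 days.
Dec 10, 1657 → Dec 10, 1658: 365 days.
Dec 10, 1658 → Dec 10, 1659: 365 days.
Dec 10, 1659 → Dec 10, 1660: 366 days (Feb 29, 1660 is in that span).
Dec 10, 1660 → Dec 10, 1661: 365 days.
Dec 10, 1661 → Dec 10, 1662: 365 days.
Dec 10, 1662 → Jan 10, 1663: 31 days (December has 31).
Jan 10, 1663 → Feb 10, 1663: 31 days (January has 31).
Feb 10, 1663 → Mar 10, 1663: 28 days (February has 28).
Mar 10, 1663 → Apr 10, 1663: 31 days (March has 31).
Apr 10, 1663 → May 10, 1663: 30 days (April has 30).
May 10, 1663 → Jun 5, 1663: 26 days.
Total: 5290 days.

5290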